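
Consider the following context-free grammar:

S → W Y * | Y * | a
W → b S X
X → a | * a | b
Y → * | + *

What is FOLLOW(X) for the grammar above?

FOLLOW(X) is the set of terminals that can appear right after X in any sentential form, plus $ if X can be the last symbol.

We compute FOLLOW(X) using the standard algorithm.
FOLLOW(S) starts with {$}.
FIRST(S) = {*, +, a, b}
FIRST(W) = {b}
FIRST(X) = {*, a, b}
FIRST(Y) = {*, +}
FOLLOW(S) = {$, *, a, b}
FOLLOW(W) = {*, +}
FOLLOW(X) = {*, +}
FOLLOW(Y) = {*}
Therefore, FOLLOW(X) = {*, +}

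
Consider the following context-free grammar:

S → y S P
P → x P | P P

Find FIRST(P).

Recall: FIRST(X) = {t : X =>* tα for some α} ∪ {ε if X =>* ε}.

We compute FIRST(P) using the standard algorithm.
FIRST(P) = {x}
FIRST(S) = {y}
Therefore, FIRST(P) = {x}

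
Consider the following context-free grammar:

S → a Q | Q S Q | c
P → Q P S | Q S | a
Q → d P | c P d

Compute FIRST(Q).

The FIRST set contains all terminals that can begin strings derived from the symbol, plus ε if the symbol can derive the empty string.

We compute FIRST(Q) using the standard algorithm.
FIRST(P) = {a, c, d}
FIRST(Q) = {c, d}
FIRST(S) = {a, c, d}
Therefore, FIRST(Q) = {c, d}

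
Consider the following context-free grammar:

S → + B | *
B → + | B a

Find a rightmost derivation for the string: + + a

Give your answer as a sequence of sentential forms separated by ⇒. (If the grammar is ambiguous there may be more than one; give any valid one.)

S ⇒ + B ⇒ + B a ⇒ + + a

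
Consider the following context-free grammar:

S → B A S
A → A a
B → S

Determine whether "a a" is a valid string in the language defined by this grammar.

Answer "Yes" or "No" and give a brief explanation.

No - no valid derivation exists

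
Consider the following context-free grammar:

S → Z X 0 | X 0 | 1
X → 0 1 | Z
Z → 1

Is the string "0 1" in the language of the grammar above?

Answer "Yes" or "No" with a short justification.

No - no valid derivation exists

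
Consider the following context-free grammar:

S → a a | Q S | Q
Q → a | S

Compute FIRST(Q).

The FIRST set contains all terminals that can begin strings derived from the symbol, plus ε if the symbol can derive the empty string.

We compute FIRST(Q) using the standard algorithm.
FIRST(Q) = {a}
FIRST(S) = {a}
Therefore, FIRST(Q) = {a}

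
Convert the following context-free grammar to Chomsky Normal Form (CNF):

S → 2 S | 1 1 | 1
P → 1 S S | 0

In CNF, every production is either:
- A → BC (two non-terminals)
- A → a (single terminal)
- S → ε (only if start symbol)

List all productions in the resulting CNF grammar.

T2 → 2; T1 → 1; S → 1; P → 0; S → T2 S; S → T1 T1; P → T1 X0; X0 → S S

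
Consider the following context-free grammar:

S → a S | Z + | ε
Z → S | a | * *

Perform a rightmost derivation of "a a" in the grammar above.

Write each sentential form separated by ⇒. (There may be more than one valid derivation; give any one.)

S ⇒ a S ⇒ a a S ⇒ a a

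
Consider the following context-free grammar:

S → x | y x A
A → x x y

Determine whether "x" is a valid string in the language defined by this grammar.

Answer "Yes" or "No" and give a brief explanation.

Yes - a valid derivation exists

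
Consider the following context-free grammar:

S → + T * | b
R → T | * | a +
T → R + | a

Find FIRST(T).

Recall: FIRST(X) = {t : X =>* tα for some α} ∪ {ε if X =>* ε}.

We compute FIRST(T) using the standard algorithm.
FIRST(R) = {*, a}
FIRST(S) = {+, b}
FIRST(T) = {*, a}
Therefore, FIRST(T) = {*, a}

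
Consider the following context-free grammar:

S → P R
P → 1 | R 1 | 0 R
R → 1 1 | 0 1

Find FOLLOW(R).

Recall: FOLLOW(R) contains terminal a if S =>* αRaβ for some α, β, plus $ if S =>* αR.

We compute FOLLOW(R) using the standard algorithm.
FOLLOW(S) starts with {$}.
FIRST(P) = {0, 1}
FIRST(R) = {0, 1}
FIRST(S) = {0, 1}
FOLLOW(P) = {0, 1}
FOLLOW(R) = {$, 0, 1}
FOLLOW(S) = {$}
Therefore, FOLLOW(R) = {$, 0, 1}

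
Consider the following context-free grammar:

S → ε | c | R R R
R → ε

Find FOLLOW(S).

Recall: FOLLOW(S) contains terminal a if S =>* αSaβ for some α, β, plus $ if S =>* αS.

We compute FOLLOW(S) using the standard algorithm.
FOLLOW(S) starts with {$}.
FIRST(R) = {ε}
FIRST(S) = {c, ε}
FOLLOW(R) = {$}
FOLLOW(S) = {$}
Therefore, FOLLOW(S) = {$}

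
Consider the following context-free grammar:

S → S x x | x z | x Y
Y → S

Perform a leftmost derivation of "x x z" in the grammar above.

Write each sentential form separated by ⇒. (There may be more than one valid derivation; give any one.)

S ⇒ x Y ⇒ x S ⇒ x x z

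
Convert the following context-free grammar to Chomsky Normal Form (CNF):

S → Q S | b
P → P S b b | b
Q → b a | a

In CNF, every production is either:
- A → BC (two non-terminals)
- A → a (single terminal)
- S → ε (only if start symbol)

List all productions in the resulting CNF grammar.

S → b; TB → b; P → b; TA → a; Q → a; S → Q S; P → P X0; X0 → S X1; X1 → TB TB; Q → TB TA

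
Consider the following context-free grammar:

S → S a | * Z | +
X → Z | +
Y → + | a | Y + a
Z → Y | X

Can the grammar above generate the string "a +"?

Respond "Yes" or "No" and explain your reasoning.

No - no valid derivation exists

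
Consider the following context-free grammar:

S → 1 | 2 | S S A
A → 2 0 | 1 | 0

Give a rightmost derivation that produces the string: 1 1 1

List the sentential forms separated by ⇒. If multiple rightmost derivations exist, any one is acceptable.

S ⇒ S S A ⇒ S S 1 ⇒ S 1 1 ⇒ 1 1 1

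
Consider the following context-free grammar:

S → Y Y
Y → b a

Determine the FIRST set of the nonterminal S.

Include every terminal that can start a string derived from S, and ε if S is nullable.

We compute FIRST(S) using the standard algorithm.
FIRST(S) = {b}
FIRST(Y) = {b}
Therefore, FIRST(S) = {b}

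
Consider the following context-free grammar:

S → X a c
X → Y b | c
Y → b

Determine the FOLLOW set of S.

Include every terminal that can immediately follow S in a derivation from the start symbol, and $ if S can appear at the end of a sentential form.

We compute FOLLOW(S) using the standard algorithm.
FOLLOW(S) starts with {$}.
FIRST(S) = {b, c}
FIRST(X) = {b, c}
FIRST(Y) = {b}
FOLLOW(S) = {$}
FOLLOW(X) = {a}
FOLLOW(Y) = {b}
Therefore, FOLLOW(S) = {$}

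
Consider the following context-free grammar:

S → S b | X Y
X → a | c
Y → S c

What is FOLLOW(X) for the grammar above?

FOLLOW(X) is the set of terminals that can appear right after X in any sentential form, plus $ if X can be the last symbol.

We compute FOLLOW(X) using the standard algorithm.
FOLLOW(S) starts with {$}.
FIRST(S) = {a, c}
FIRST(X) = {a, c}
FIRST(Y) = {a, c}
FOLLOW(S) = {$, b, c}
FOLLOW(X) = {a, c}
FOLLOW(Y) = {$, b, c}
Therefore, FOLLOW(X) = {a, c}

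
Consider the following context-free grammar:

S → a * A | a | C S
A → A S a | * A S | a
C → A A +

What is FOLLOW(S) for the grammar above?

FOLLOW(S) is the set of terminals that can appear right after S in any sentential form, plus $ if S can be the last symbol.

We compute FOLLOW(S) using the standard algorithm.
FOLLOW(S) starts with {$}.
FIRST(A) = {*, a}
FIRST(C) = {*, a}
FIRST(S) = {*, a}
FOLLOW(A) = {$, *, +, a}
FOLLOW(C) = {*, a}
FOLLOW(S) = {$, *, +, a}
Therefore, FOLLOW(S) = {$, *, +, a}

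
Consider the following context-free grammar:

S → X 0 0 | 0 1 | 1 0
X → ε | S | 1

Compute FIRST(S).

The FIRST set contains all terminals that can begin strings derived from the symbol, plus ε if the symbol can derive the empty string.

We compute FIRST(S) using the standard algorithm.
FIRST(S) = {0, 1}
FIRST(X) = {0, 1, ε}
Therefore, FIRST(S) = {0, 1}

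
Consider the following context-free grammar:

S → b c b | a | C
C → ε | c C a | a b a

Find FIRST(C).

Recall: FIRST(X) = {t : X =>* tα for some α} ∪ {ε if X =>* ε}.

We compute FIRST(C) using the standard algorithm.
FIRST(C) = {a, c, ε}
FIRST(S) = {a, b, c, ε}
Therefore, FIRST(C) = {a, c, ε}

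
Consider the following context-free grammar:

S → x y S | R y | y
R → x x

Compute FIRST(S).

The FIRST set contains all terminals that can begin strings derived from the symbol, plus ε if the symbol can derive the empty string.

We compute FIRST(S) using the standard algorithm.
FIRST(R) = {x}
FIRST(S) = {x, y}
Therefore, FIRST(S) = {x, y}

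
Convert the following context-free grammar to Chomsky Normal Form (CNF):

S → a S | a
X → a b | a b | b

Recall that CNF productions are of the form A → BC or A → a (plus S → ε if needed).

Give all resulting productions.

TA → a; S → a; TB → b; X → b; S → TA S; X → TA TB; X → TA TB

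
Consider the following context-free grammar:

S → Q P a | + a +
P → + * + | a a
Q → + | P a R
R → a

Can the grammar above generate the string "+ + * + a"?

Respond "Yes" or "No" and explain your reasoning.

Yes - a valid derivation exists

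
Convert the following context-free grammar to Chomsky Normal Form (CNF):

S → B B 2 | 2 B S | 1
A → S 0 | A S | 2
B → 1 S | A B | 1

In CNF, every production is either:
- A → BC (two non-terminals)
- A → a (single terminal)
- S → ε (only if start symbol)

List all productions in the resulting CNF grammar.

T2 → 2; S → 1; T0 → 0; A → 2; T1 → 1; B → 1; S → B X0; X0 → B T2; S → T2 X1; X1 → B S; A → S T0; A → A S; B → T1 S; B → A B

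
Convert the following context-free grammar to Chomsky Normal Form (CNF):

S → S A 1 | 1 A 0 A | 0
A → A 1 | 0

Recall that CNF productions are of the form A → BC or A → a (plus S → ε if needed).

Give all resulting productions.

T1 → 1; T0 → 0; S → 0; A → 0; S → S X0; X0 → A T1; S → T1 X1; X1 → A X2; X2 → T0 A; A → A T1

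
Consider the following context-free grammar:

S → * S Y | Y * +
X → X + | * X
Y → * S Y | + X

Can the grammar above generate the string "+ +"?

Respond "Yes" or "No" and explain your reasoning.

No - no valid derivation exists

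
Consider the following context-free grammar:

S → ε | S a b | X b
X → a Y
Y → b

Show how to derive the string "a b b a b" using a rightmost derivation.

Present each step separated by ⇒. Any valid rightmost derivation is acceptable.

S ⇒ S a b ⇒ X b a b ⇒ a Y b a b ⇒ a b b a b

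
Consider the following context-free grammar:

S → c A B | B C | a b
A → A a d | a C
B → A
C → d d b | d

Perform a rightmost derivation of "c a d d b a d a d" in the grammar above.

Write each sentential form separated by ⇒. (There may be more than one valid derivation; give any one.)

S ⇒ c A B ⇒ c A A ⇒ c A A a d ⇒ c A a C a d ⇒ c A a d a d ⇒ c a C a d a d ⇒ c a d d b a d a d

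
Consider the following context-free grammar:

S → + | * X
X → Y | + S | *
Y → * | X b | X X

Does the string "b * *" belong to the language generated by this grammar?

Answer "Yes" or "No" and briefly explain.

No - no valid derivation exists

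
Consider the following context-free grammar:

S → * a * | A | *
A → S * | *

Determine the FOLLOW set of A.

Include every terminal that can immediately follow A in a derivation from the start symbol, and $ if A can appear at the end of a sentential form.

We compute FOLLOW(A) using the standard algorithm.
FOLLOW(S) starts with {$}.
FIRST(A) = {*}
FIRST(S) = {*}
FOLLOW(A) = {$, *}
FOLLOW(S) = {$, *}
Therefore, FOLLOW(A) = {$, *}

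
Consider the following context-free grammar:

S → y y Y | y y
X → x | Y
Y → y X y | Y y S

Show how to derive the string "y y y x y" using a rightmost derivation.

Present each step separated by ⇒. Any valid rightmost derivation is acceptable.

S ⇒ y y Y ⇒ y y y X y ⇒ y y y x y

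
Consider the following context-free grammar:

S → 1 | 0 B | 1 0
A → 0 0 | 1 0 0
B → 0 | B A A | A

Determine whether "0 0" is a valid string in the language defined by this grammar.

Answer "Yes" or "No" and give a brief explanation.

Yes - a valid derivation exists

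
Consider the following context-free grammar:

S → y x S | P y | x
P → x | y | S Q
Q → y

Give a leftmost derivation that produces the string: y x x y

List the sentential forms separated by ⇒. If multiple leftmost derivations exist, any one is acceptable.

S ⇒ y x S ⇒ y x P y ⇒ y x x y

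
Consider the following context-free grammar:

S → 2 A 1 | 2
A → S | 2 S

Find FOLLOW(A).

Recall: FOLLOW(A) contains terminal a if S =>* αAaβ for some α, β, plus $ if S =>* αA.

We compute FOLLOW(A) using the standard algorithm.
FOLLOW(S) starts with {$}.
FIRST(A) = {2}
FIRST(S) = {2}
FOLLOW(A) = {1}
FOLLOW(S) = {$, 1}
Therefore, FOLLOW(A) = {1}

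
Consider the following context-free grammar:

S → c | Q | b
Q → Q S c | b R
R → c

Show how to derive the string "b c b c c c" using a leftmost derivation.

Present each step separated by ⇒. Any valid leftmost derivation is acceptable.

S ⇒ Q ⇒ Q S c ⇒ Q S c S c ⇒ b R S c S c ⇒ b c S c S c ⇒ b c b c S c ⇒ b c b c c c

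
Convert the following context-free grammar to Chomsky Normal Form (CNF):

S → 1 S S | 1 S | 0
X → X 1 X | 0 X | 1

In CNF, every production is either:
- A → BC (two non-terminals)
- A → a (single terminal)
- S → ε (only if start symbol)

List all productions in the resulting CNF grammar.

T1 → 1; S → 0; T0 → 0; X → 1; S → T1 X0; X0 → S S; S → T1 S; X → X X1; X1 → T1 X; X → T0 X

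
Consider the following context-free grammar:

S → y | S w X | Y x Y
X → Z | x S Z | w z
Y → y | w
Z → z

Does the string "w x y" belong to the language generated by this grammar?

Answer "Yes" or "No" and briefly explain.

Yes - a valid derivation exists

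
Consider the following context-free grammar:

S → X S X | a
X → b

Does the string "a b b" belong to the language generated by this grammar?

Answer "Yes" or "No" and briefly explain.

No - no valid derivation exists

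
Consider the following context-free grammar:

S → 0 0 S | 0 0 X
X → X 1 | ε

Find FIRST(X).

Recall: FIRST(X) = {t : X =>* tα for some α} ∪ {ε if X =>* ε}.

We compute FIRST(X) using the standard algorithm.
FIRST(S) = {0}
FIRST(X) = {1, ε}
Therefore, FIRST(X) = {1, ε}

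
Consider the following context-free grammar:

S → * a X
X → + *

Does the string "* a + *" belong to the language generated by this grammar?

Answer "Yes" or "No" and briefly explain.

Yes - a valid derivation exists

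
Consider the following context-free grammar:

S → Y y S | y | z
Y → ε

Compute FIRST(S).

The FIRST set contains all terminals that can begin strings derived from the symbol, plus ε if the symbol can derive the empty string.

We compute FIRST(S) using the standard algorithm.
FIRST(S) = {y, z}
FIRST(Y) = {ε}
Therefore, FIRST(S) = {y, z}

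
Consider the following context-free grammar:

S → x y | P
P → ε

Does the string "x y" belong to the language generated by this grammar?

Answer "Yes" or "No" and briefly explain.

Yes - a valid derivation exists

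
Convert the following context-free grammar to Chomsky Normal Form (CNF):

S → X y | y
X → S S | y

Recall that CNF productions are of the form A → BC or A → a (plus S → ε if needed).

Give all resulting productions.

TY → y; S → y; X → y; S → X TY; X → S S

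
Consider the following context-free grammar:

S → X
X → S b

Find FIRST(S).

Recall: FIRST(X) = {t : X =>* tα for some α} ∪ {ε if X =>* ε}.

We compute FIRST(S) using the standard algorithm.
FIRST(S) = {}
FIRST(X) = {}
Therefore, FIRST(S) = {}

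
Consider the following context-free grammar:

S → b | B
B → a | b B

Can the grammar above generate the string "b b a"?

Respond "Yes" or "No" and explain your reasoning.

Yes - a valid derivation exists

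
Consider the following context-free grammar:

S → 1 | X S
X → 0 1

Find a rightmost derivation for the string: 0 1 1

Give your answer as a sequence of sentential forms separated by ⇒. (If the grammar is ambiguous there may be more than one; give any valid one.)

S ⇒ X S ⇒ X 1 ⇒ 0 1 1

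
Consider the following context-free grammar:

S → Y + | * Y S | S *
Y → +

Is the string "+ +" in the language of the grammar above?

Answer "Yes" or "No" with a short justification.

Yes - a valid derivation exists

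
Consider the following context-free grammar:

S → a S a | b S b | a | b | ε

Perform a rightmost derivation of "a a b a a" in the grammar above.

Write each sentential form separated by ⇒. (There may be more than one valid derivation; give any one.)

S ⇒ a S a ⇒ a a S a a ⇒ a a b a a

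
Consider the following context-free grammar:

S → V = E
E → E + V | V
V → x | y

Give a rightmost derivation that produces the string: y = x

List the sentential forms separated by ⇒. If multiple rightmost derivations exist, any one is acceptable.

S ⇒ V = E ⇒ V = V ⇒ V = x ⇒ y = x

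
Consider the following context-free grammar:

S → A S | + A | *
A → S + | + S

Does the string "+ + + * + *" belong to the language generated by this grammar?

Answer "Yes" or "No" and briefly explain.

No - no valid derivation exists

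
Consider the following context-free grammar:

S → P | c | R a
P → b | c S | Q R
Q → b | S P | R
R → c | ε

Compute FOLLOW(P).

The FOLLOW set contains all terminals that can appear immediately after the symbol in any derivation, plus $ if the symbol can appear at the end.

We compute FOLLOW(P) using the standard algorithm.
FOLLOW(S) starts with {$}.
FIRST(P) = {a, b, c, ε}
FIRST(Q) = {a, b, c, ε}
FIRST(R) = {c, ε}
FIRST(S) = {a, b, c, ε}
FOLLOW(P) = {$, a, b, c}
FOLLOW(Q) = {$, a, b, c}
FOLLOW(R) = {$, a, b, c}
FOLLOW(S) = {$, a, b, c}
Therefore, FOLLOW(P) = {$, a, b, c}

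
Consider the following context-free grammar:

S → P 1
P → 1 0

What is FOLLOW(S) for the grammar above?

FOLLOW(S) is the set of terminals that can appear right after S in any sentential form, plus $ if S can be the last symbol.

We compute FOLLOW(S) using the standard algorithm.
FOLLOW(S) starts with {$}.
FIRST(P) = {1}
FIRST(S) = {1}
FOLLOW(P) = {1}
FOLLOW(S) = {$}
Therefore, FOLLOW(S) = {$}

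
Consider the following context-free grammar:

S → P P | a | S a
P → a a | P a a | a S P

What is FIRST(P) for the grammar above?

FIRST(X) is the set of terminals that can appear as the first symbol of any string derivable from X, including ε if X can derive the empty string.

We compute FIRST(P) using the standard algorithm.
FIRST(P) = {a}
FIRST(S) = {a}
Therefore, FIRST(P) = {a}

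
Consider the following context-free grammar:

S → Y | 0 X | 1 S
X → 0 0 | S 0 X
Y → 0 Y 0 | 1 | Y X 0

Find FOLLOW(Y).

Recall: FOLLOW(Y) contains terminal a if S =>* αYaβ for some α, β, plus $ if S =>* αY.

We compute FOLLOW(Y) using the standard algorithm.
FOLLOW(S) starts with {$}.
FIRST(S) = {0, 1}
FIRST(X) = {0, 1}
FIRST(Y) = {0, 1}
FOLLOW(S) = {$, 0}
FOLLOW(X) = {$, 0}
FOLLOW(Y) = {$, 0, 1}
Therefore, FOLLOW(Y) = {$, 0, 1}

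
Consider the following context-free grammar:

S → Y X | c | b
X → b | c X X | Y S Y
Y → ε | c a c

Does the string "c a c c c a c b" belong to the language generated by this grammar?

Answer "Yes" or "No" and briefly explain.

No - no valid derivation exists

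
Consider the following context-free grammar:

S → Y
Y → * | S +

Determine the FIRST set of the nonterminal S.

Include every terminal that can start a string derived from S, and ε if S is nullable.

We compute FIRST(S) using the standard algorithm.
FIRST(S) = {*}
FIRST(Y) = {*}
Therefore, FIRST(S) = {*}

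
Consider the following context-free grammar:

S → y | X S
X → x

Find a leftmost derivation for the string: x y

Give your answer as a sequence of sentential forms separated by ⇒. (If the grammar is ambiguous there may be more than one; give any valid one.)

S ⇒ X S ⇒ x S ⇒ x y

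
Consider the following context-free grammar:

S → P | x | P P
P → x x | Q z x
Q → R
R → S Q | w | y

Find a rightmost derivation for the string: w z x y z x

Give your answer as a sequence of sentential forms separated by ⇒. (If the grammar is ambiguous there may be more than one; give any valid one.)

S ⇒ P P ⇒ P Q z x ⇒ P R z x ⇒ P y z x ⇒ Q z x y z x ⇒ R z x y z x ⇒ w z x y z x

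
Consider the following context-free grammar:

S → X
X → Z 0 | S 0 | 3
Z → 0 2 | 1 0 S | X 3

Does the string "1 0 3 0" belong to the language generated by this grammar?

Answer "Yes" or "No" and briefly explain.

Yes - a valid derivation exists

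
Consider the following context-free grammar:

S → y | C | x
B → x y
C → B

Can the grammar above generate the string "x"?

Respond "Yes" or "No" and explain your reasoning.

Yes - a valid derivation exists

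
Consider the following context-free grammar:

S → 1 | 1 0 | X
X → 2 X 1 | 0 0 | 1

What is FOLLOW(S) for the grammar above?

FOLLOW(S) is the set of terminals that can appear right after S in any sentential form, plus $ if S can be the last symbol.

We compute FOLLOW(S) using the standard algorithm.
FOLLOW(S) starts with {$}.
FIRST(S) = {0, 1, 2}
FIRST(X) = {0, 1, 2}
FOLLOW(S) = {$}
FOLLOW(X) = {$, 1}
Therefore, FOLLOW(S) = {$}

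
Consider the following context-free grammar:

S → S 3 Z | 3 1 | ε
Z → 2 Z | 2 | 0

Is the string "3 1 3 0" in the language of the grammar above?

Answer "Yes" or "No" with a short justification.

Yes - a valid derivation exists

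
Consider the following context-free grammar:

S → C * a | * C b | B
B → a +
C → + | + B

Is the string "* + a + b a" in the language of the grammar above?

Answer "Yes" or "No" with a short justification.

No - no valid derivation exists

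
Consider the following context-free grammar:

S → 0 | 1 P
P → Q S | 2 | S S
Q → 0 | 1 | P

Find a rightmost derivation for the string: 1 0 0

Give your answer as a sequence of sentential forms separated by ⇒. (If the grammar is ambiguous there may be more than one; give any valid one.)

S ⇒ 1 P ⇒ 1 Q S ⇒ 1 Q 0 ⇒ 1 0 0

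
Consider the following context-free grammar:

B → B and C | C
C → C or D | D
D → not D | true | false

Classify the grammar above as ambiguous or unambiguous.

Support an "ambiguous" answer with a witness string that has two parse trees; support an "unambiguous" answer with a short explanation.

Unambiguous - every string in the language has a unique parse tree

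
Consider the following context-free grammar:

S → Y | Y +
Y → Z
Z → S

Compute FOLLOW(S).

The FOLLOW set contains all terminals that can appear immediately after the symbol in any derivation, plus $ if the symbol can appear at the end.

We compute FOLLOW(S) using the standard algorithm.
FOLLOW(S) starts with {$}.
FIRST(S) = {}
FIRST(Y) = {}
FIRST(Z) = {}
FOLLOW(S) = {$, +}
FOLLOW(Y) = {$, +}
FOLLOW(Z) = {$, +}
Therefore, FOLLOW(S) = {$, +}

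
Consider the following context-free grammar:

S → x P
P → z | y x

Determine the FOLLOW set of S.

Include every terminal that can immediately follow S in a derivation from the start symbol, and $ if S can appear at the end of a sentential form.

We compute FOLLOW(S) using the standard algorithm.
FOLLOW(S) starts with {$}.
FIRST(P) = {y, z}
FIRST(S) = {x}
FOLLOW(P) = {$}
FOLLOW(S) = {$}
Therefore, FOLLOW(S) = {$}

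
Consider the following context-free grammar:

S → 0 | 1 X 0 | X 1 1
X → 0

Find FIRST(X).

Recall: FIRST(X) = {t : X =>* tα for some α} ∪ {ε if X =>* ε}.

We compute FIRST(X) using the standard algorithm.
FIRST(S) = {0, 1}
FIRST(X) = {0}
Therefore, FIRST(X) = {0}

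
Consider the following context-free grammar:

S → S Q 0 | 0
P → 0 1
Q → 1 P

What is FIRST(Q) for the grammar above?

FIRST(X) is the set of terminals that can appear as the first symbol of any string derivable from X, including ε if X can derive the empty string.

We compute FIRST(Q) using the standard algorithm.
FIRST(P) = {0}
FIRST(Q) = {1}
FIRST(S) = {0}
Therefore, FIRST(Q) = {1}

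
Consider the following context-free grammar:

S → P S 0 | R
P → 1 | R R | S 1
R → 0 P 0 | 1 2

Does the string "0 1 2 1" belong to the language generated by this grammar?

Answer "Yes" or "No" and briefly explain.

No - no valid derivation exists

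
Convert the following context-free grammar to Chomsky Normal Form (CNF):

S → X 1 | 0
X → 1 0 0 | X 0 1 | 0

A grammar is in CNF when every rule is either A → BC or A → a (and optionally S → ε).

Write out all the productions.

T1 → 1; S → 0; T0 → 0; X → 0; S → X T1; X → T1 X0; X0 → T0 T0; X → X X1; X1 → T0 T1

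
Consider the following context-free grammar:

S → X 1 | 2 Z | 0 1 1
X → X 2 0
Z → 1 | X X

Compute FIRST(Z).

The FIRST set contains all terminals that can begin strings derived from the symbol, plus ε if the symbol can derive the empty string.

We compute FIRST(Z) using the standard algorithm.
FIRST(S) = {0, 2}
FIRST(X) = {}
FIRST(Z) = {1}
Therefore, FIRST(Z) = {1}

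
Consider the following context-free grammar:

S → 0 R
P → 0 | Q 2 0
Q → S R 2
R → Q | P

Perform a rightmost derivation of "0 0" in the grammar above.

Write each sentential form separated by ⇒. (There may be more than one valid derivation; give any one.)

S ⇒ 0 R ⇒ 0 P ⇒ 0 0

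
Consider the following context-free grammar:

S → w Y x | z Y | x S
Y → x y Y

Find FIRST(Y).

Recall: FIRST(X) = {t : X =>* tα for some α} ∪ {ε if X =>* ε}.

We compute FIRST(Y) using the standard algorithm.
FIRST(S) = {w, x, z}
FIRST(Y) = {x}
Therefore, FIRST(Y) = {x}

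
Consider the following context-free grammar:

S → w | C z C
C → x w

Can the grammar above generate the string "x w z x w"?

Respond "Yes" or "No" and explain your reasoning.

Yes - a valid derivation exists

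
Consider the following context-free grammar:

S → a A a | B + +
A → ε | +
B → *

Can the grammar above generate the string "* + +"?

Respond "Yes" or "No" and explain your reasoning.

Yes - a valid derivation exists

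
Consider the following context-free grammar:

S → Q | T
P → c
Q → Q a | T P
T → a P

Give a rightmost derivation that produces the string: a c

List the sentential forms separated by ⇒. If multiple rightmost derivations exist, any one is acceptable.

S ⇒ T ⇒ a P ⇒ a c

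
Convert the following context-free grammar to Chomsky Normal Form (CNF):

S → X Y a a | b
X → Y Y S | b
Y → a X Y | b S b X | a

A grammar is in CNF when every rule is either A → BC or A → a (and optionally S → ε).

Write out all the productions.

TA → a; S → b; X → b; TB → b; Y → a; S → X X0; X0 → Y X1; X1 → TA TA; X → Y X2; X2 → Y S; Y → TA X3; X3 → X Y; Y → TB X4; X4 → S X5; X5 → TB X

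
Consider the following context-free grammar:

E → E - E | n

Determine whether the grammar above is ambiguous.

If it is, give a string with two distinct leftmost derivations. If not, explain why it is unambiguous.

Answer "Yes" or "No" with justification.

Yes - the string 'n - n - n - n - n' has two distinct leftmost derivations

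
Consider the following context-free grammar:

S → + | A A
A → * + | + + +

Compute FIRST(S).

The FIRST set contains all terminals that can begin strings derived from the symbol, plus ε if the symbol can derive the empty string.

We compute FIRST(S) using the standard algorithm.
FIRST(A) = {*, +}
FIRST(S) = {*, +}
Therefore, FIRST(S) = {*, +}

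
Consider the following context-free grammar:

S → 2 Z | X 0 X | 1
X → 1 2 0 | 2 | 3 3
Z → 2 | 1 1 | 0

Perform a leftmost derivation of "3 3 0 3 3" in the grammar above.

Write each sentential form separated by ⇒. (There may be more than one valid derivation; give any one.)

S ⇒ X 0 X ⇒ 3 3 0 X ⇒ 3 3 0 3 3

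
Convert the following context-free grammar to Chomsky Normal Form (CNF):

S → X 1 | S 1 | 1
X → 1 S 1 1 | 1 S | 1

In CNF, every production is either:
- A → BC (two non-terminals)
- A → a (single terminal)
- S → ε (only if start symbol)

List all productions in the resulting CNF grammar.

T1 → 1; S → 1; X → 1; S → X T1; S → S T1; X → T1 X0; X0 → S X1; X1 → T1 T1; X → T1 S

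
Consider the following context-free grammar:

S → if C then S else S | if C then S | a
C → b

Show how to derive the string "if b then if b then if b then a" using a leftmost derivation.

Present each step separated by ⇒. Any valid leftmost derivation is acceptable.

S ⇒ if C then S ⇒ if b then S ⇒ if b then if C then S ⇒ if b then if b then S ⇒ if b then if b then if C then S ⇒ if b then if b then if b then S ⇒ if b then if b then if b then a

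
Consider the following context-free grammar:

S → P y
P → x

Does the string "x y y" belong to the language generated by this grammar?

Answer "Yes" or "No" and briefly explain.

No - no valid derivation exists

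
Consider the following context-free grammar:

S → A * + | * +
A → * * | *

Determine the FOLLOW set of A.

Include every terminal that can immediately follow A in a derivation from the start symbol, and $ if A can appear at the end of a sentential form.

We compute FOLLOW(A) using the standard algorithm.
FOLLOW(S) starts with {$}.
FIRST(A) = {*}
FIRST(S) = {*}
FOLLOW(A) = {*}
FOLLOW(S) = {$}
Therefore, FOLLOW(A) = {*}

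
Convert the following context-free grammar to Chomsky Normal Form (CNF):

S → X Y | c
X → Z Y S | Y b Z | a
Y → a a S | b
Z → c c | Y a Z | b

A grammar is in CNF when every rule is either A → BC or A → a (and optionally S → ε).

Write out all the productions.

S → c; TB → b; X → a; TA → a; Y → b; TC → c; Z → b; S → X Y; X → Z X0; X0 → Y S; X → Y X1; X1 → TB Z; Y → TA X2; X2 → TA S; Z → TC TC; Z → Y X3; X3 → TA Z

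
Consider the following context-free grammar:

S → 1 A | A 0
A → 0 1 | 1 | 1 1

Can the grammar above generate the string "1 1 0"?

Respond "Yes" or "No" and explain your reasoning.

Yes - a valid derivation exists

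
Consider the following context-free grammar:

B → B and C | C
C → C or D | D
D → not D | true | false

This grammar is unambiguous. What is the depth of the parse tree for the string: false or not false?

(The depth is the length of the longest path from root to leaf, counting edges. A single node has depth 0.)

4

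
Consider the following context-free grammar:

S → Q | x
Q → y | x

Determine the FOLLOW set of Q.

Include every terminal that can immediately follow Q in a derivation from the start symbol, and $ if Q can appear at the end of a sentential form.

We compute FOLLOW(Q) using the standard algorithm.
FOLLOW(S) starts with {$}.
FIRST(Q) = {x, y}
FIRST(S) = {x, y}
FOLLOW(Q) = {$}
FOLLOW(S) = {$}
Therefore, FOLLOW(Q) = {$}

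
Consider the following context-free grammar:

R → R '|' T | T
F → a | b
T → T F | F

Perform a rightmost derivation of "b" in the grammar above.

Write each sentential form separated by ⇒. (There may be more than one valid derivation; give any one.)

R ⇒ T ⇒ F ⇒ b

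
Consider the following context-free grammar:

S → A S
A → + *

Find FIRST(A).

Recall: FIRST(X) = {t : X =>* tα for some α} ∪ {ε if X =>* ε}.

We compute FIRST(A) using the standard algorithm.
FIRST(A) = {+}
FIRST(S) = {+}
Therefore, FIRST(A) = {+}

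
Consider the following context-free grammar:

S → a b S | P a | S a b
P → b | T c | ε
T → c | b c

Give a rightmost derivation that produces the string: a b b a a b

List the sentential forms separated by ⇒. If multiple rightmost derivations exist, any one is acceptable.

S ⇒ a b S ⇒ a b S a b ⇒ a b P a a b ⇒ a b b a a b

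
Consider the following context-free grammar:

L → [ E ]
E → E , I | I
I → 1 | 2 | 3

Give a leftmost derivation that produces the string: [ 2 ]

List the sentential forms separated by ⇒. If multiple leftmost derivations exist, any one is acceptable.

L ⇒ [ E ] ⇒ [ I ] ⇒ [ 2 ]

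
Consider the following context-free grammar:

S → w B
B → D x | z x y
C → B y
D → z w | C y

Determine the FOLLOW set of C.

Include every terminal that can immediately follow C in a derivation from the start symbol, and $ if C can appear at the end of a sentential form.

We compute FOLLOW(C) using the standard algorithm.
FOLLOW(S) starts with {$}.
FIRST(B) = {z}
FIRST(C) = {z}
FIRST(D) = {z}
FIRST(S) = {w}
FOLLOW(B) = {$, y}
FOLLOW(C) = {y}
FOLLOW(D) = {x}
FOLLOW(S) = {$}
Therefore, FOLLOW(C) = {y}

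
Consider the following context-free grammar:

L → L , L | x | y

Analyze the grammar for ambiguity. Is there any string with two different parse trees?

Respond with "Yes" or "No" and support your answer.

Yes - the string 'x , x , x , x' has two distinct parse trees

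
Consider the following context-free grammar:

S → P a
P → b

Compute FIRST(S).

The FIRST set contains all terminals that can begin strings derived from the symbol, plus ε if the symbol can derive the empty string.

We compute FIRST(S) using the standard algorithm.
FIRST(P) = {b}
FIRST(S) = {b}
Therefore, FIRST(S) = {b}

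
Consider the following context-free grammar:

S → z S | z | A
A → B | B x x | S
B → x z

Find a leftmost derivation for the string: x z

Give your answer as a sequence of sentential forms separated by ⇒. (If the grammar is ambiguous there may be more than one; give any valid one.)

S ⇒ A ⇒ S ⇒ A ⇒ B ⇒ x z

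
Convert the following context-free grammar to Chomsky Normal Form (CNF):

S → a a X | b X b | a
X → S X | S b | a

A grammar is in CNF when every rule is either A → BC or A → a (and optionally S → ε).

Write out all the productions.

TA → a; TB → b; S → a; X → a; S → TA X0; X0 → TA X; S → TB X1; X1 → X TB; X → S X; X → S TB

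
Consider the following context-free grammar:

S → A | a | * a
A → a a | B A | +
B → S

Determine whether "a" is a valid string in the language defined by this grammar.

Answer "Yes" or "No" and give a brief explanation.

Yes - a valid derivation exists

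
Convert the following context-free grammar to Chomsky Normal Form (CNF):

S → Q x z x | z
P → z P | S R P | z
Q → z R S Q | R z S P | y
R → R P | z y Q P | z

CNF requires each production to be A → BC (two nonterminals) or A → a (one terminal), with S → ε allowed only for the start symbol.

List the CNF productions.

TX → x; TZ → z; S → z; P → z; Q → y; TY → y; R → z; S → Q X0; X0 → TX X1; X1 → TZ TX; P → TZ P; P → S X2; X2 → R P; Q → TZ X3; X3 → R X4; X4 → S Q; Q → R X5; X5 → TZ X6; X6 → S P; R → R P; R → TZ X7; X7 → TY X8; X8 → Q P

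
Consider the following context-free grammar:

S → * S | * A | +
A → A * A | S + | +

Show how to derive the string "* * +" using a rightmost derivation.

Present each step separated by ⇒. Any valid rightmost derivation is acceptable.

S ⇒ * S ⇒ * * S ⇒ * * +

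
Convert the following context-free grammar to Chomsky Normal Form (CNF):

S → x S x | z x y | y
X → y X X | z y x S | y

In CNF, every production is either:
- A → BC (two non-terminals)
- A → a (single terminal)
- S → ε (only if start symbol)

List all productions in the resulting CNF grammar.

TX → x; TZ → z; TY → y; S → y; X → y; S → TX X0; X0 → S TX; S → TZ X1; X1 → TX TY; X → TY X2; X2 → X X; X → TZ X3; X3 → TY X4; X4 → TX S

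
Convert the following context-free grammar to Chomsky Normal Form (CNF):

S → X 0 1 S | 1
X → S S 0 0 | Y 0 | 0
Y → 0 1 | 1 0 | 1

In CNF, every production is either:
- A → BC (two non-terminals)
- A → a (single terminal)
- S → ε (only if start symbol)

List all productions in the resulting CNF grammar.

T0 → 0; T1 → 1; S → 1; X → 0; Y → 1; S → X X0; X0 → T0 X1; X1 → T1 S; X → S X2; X2 → S X3; X3 → T0 T0; X → Y T0; Y → T0 T1; Y → T1 T0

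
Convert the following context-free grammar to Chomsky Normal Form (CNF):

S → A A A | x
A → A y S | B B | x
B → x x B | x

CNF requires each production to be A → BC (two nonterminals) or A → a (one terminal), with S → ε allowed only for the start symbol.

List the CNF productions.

S → x; TY → y; A → x; TX → x; B → x; S → A X0; X0 → A A; A → A X1; X1 → TY S; A → B B; B → TX X2; X2 → TX B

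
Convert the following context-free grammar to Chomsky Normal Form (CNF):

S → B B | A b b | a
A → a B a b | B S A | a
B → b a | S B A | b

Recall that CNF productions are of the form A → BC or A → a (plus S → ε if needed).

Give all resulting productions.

TB → b; S → a; TA → a; A → a; B → b; S → B B; S → A X0; X0 → TB TB; A → TA X1; X1 → B X2; X2 → TA TB; A → B X3; X3 → S A; B → TB TA; B → S X4; X4 → B A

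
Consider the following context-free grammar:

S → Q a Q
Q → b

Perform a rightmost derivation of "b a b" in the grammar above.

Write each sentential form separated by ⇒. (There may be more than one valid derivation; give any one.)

S ⇒ Q a Q ⇒ Q a b ⇒ b a b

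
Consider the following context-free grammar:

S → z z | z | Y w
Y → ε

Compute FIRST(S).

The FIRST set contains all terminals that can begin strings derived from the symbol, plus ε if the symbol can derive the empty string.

We compute FIRST(S) using the standard algorithm.
FIRST(S) = {w, z}
FIRST(Y) = {ε}
Therefore, FIRST(S) = {w, z}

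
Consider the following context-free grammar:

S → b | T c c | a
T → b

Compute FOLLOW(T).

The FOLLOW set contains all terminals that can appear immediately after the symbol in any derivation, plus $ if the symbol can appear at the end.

We compute FOLLOW(T) using the standard algorithm.
FOLLOW(S) starts with {$}.
FIRST(S) = {a, b}
FIRST(T) = {b}
FOLLOW(S) = {$}
FOLLOW(T) = {c}
Therefore, FOLLOW(T) = {c}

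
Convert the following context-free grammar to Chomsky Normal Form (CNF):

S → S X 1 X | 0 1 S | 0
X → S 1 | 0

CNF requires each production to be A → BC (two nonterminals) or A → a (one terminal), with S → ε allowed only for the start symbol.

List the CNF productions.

T1 → 1; T0 → 0; S → 0; X → 0; S → S X0; X0 → X X1; X1 → T1 X; S → T0 X2; X2 → T1 S; X → S T1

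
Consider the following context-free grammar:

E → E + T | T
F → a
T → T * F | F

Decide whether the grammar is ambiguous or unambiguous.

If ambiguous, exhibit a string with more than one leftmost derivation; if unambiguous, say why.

Unambiguous - every string in the language has a unique leftmost derivation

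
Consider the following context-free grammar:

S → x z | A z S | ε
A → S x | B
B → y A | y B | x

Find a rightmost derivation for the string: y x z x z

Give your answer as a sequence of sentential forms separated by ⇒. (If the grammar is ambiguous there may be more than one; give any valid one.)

S ⇒ A z S ⇒ A z x z ⇒ B z x z ⇒ y B z x z ⇒ y x z x z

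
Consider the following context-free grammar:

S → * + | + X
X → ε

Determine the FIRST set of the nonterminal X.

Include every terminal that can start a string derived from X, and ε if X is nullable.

We compute FIRST(X) using the standard algorithm.
FIRST(S) = {*, +}
FIRST(X) = {ε}
Therefore, FIRST(X) = {ε}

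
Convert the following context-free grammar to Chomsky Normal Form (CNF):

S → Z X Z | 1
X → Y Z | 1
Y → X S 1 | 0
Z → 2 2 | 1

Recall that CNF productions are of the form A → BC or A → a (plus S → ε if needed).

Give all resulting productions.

S → 1; X → 1; T1 → 1; Y → 0; T2 → 2; Z → 1; S → Z X0; X0 → X Z; X → Y Z; Y → X X1; X1 → S T1; Z → T2 T2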